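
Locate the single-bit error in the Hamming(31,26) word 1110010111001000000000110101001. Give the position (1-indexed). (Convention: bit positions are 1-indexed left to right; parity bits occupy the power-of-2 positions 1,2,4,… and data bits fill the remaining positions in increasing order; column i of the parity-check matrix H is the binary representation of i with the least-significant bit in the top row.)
Syndrome s = H · r^T (mod 2), r = 1110010111001000000000110101001:
  s[0] = (1010101010101010101010101010101)·(1110010111001000000000110101001) mod 2 = 1+0+1+0+0+0+0+0+1+0+0+0+1+0+0+0+0+0+0+0+0+0+1+0+0+0+0+0+0+0+1 mod 2 = 0
  s[1] = (0110011001100110011001100110011)·(1110010111001000000000110101001) mod 2 = 0+1+1+0+0+1+0+0+0+1+0+0+0+0+0+0+0+0+0+0+0+0+1+0+0+1+0+0+0+0+1 mod 2 = 1
  s[2] = (0001111000011110000111100001111)·(1110010111001000000000110101001) mod 2 = 0+0+0+0+0+1+0+0+0+0+0+0+1+0+0+0+0+0+0+0+0+0+1+0+0+0+0+1+0+0+1 mod 2 = 1
  s[3] = (0000000111111110000000011111111)·(1110010111001000000000110101001) mod 2 = 0+0+0+0+0+0+0+1+1+1+0+0+1+0+0+0+0+0+0+0+0+0+0+1+0+1+0+1+0+0+1 mod 2 = 0
  s[4] = (0000000000000001111111111111111)·(1110010111001000000000110101001) mod 2 = 0+0+0+0+0+0+0+0+0+0+0+0+0+0+0+0+0+0+0+0+0+0+1+1+0+1+0+1+0+0+1 mod 2 = 1
Syndrome = 01101
Column i of H is the binary representation of i, so the syndrome is the binary index of the flipped bit.
Read s = 01101 with s[0] as LSB: 0·2^0 + 1·2^1 + 1·2^2 + 0·2^3 + 1·2^4 = 22.
Error is at bit position 22.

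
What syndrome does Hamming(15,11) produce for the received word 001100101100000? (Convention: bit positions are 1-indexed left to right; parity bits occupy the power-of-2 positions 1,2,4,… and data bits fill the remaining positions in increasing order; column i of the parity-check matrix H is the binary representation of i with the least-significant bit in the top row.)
Syndrome s = H · r^T (mod 2), r = 001100101100000:
  s[0] = (101010101010101)·(001100101100000) mod 2 = 0+0+1+0+0+0+1+0+1+0+0+0+0+0+0 mod 2 = 1
  s[1] = (011001100110011)·(001100101100000) mod 2 = 0+0+1+0+0+0+1+0+0+1+0+0+0+0+0 mod 2 = 1
  s[2] = (000111100001111)·(001100101100000) mod 2 = 0+0+0+1+0+0+1+0+0+0+0+0+0+0+0 mod 2 = 0
  s[3] = (000000011111111)·(001100101100000) mod 2 = 0+0+0+0+0+0+0+0+1+1+0+0+0+0+0 mod 2 = 0
Syndrome = 1100
Non-zero syndrome: error at position 3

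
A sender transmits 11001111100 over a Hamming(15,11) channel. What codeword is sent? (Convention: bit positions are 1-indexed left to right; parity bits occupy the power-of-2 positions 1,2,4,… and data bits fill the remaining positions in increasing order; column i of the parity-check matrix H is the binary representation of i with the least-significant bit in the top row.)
Codeword c = d · G (mod 2), d = 11001111100:
  c[0] = d·G[:,0] = (11001111100)·(11011010101) mod 2 = 1+1+0+0+1+0+1+0+1+0+0 mod 2 = 1
  c[1] = d·G[:,1] = (11001111100)·(10110110011) mod 2 = 1+0+0+0+0+1+1+0+0+0+0 mod 2 = 1
  c[2] = d·G[:,2] = (11001111100)·(10000000000) mod 2 = 1+0+0+0+0+0+0+0+0+0+0 mod 2 = 1
  c[3] = d·G[:,3] = (11001111100)·(01110001111) mod 2 = 0+1+0+0+0+0+0+1+1+0+0 mod 2 = 1
  c[4] = d·G[:,4] = (11001111100)·(01000000000) mod 2 = 0+1+0+0+0+0+0+0+0+0+0 mod 2 = 1
  c[5] = d·G[:,5] = (11001111100)·(00100000000) mod 2 = 0+0+0+0+0+0+0+0+0+0+0 mod 2 = 0
  c[6] = d·G[:,6] = (11001111100)·(00010000000) mod 2 = 0+0+0+0+0+0+0+0+0+0+0 mod 2 = 0
  c[7] = d·G[:,7] = (11001111100)·(00001111111) mod 2 = 0+0+0+0+1+1+1+1+1+0+0 mod 2 = 1
  c[8] = d·G[:,8] = (11001111100)·(00001000000) mod 2 = 0+0+0+0+1+0+0+0+0+0+0 mod 2 = 1
  c[9] = d·G[:,9] = (11001111100)·(00000100000) mod 2 = 0+0+0+0+0+1+0+0+0+0+0 mod 2 = 1
  c[10] = d·G[:,10] = (11001111100)·(00000010000) mod 2 = 0+0+0+0+0+0+1+0+0+0+0 mod 2 = 1
  c[11] = d·G[:,11] = (11001111100)·(00000001000) mod 2 = 0+0+0+0+0+0+0+1+0+0+0 mod 2 = 1
  c[12] = d·G[:,12] = (11001111100)·(00000000100) mod 2 = 0+0+0+0+0+0+0+0+1+0+0 mod 2 = 1
  c[13] = d·G[:,13] = (11001111100)·(00000000010) mod 2 = 0+0+0+0+0+0+0+0+0+0+0 mod 2 = 0
  c[14] = d·G[:,14] = (11001111100)·(00000000001) mod 2 = 0+0+0+0+0+0+0+0+0+0+0 mod 2 = 0
Codeword = 111110011111100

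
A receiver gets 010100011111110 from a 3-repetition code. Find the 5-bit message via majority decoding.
Split into 3-bit blocks and majority-vote each:
  block 1 = 010: 1 ones, 2 zeros → 0
  block 2 = 100: 1 ones, 2 zeros → 0
  block 3 = 011: 2 ones, 1 zeros → 1
  block 4 = 111: 3 ones, 0 zeros → 1
  block 5 = 110: 2 ones, 1 zeros → 1
Decoded = 00111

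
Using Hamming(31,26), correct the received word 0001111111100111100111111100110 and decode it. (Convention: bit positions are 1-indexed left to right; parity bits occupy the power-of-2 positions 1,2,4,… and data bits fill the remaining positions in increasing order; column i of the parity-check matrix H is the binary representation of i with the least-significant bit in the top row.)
Syndrome s = H · r^T (mod 2), r = 0001111111100111100111111100110:
  s[0] = (1010101010101010101010101010101)·(0001111111100111100111111100110) mod 2 = 0+0+0+0+1+0+1+0+1+0+1+0+0+0+1+0+1+0+0+0+1+0+1+0+1+0+0+0+1+0+0 mod 2 = 0
  s[1] = (0110011001100110011001100110011)·(0001111111100111100111111100110) mod 2 = 0+0+0+0+0+1+1+0+0+1+1+0+0+1+1+0+0+0+0+0+0+1+1+0+0+1+0+0+0+1+0 mod 2 = 0
  s[2] = (0001111000011110000111100001111)·(0001111111100111100111111100110) mod 2 = 0+0+0+1+1+1+1+0+0+0+0+0+0+1+1+0+0+0+0+1+1+1+1+0+0+0+0+0+1+1+0 mod 2 = 0
  s[3] = (0000000111111110000000011111111)·(0001111111100111100111111100110) mod 2 = 0+0+0+0+0+0+0+1+1+1+1+0+0+1+1+0+0+0+0+0+0+0+0+1+1+1+0+0+1+1+0 mod 2 = 1
  s[4] = (0000000000000001111111111111111)·(0001111111100111100111111100110) mod 2 = 0+0+0+0+0+0+0+0+0+0+0+0+0+0+0+1+1+0+0+1+1+1+1+1+1+1+0+0+1+1+0 mod 2 = 1
Syndrome = 00011
Column 24 of H equals this syndrome → error at bit 24 (1-indexed).
Flip bit 24: 0001111111100111100111111100110 → 0001111111100111100111101100110
Extract data bits at positions {3,5,6,7,9,10,11,12,13,14,15,17,18,19,20,21,22,23,24,25,26,27,28,29,30,31}: 01111110011100111101100110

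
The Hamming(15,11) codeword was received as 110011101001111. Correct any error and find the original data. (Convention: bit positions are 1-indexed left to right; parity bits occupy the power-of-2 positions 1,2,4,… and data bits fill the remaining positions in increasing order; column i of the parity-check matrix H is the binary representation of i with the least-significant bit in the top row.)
Syndrome s = H · r^T (mod 2), r = 110011101001111:
  s[0] = (101010101010101)·(110011101001111) mod 2 = 1+0+0+0+1+0+1+0+1+0+0+0+1+0+1 mod 2 = 0
  s[1] = (011001100110011)·(110011101001111) mod 2 = 0+1+0+0+0+1+1+0+0+0+0+0+0+1+1 mod 2 = 1
  s[2] = (000111100001111)·(110011101001111) mod 2 = 0+0+0+0+1+1+1+0+0+0+0+1+1+1+1 mod 2 = 1
  s[3] = (000000011111111)·(110011101001111) mod 2 = 0+0+0+0+0+0+0+0+1+0+0+1+1+1+1 mod 2 = 1
Syndrome = 0111
Column 14 of H equals this syndrome → error at bit 14 (1-indexed).
Flip bit 14: 110011101001111 → 110011101001101
Extract data bits at positions {3,5,6,7,9,10,11,12,13,14,15}: 01111001101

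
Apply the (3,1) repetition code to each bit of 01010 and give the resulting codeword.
Repeat each bit 3× and concatenate:
0→000  1→111  0→000  1→111  0→000
Codeword = 000111000111000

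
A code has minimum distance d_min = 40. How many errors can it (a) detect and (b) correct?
(a) Detection requires d_min ≥ e+1, so e ≤ d_min − 1 = 39.
(b) Correction requires d_min ≥ 2t+1, so t ≤ ⌊(d_min − 1)/2⌋ = ⌊39/2⌋ = 19.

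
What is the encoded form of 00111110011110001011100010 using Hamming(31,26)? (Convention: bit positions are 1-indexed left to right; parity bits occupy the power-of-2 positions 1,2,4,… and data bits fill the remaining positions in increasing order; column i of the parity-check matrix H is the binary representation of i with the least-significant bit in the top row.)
Codeword c = d · G (mod 2), d = 00111110011110001011100010:
  c[0] = d·G[:,0] = (00111110011110001011100010)·(11011010101101010101010101) mod 2 = 0+0+0+1+1+0+1+0+0+0+1+1+0+0+0+0+0+0+0+1+0+0+0+0+0+0 mod 2 = 0
  c[1] = d·G[:,1] = (00111110011110001011100010)·(10110110011011001100110011) mod 2 = 0+0+1+1+0+1+1+0+0+1+1+0+1+0+0+0+1+0+0+0+1+0+0+0+1+0 mod 2 = 0
  c[2] = d·G[:,2] = (00111110011110001011100010)·(10000000000000000000000000) mod 2 = 0+0+0+0+0+0+0+0+0+0+0+0+0+0+0+0+0+0+0+0+0+0+0+0+0+0 mod 2 = 0
  c[3] = d·G[:,3] = (00111110011110001011100010)·(01110001111000111100001111) mod 2 = 0+0+1+1+0+0+0+0+0+1+1+0+0+0+0+0+1+0+0+0+0+0+0+0+1+0 mod 2 = 0
  c[4] = d·G[:,4] = (00111110011110001011100010)·(01000000000000000000000000) mod 2 = 0+0+0+0+0+0+0+0+0+0+0+0+0+0+0+0+0+0+0+0+0+0+0+0+0+0 mod 2 = 0
  c[5] = d·G[:,5] = (00111110011110001011100010)·(00100000000000000000000000) mod 2 = 0+0+1+0+0+0+0+0+0+0+0+0+0+0+0+0+0+0+0+0+0+0+0+0+0+0 mod 2 = 1
  c[6] = d·G[:,6] = (00111110011110001011100010)·(00010000000000000000000000) mod 2 = 0+0+0+1+0+0+0+0+0+0+0+0+0+0+0+0+0+0+0+0+0+0+0+0+0+0 mod 2 = 1
  c[7] = d·G[:,7] = (00111110011110001011100010)·(00001111111000000011111111) mod 2 = 0+0+0+0+1+1+1+0+0+1+1+0+0+0+0+0+0+0+1+1+1+0+0+0+1+0 mod 2 = 1
  c[8] = d·G[:,8] = (00111110011110001011100010)·(00001000000000000000000000) mod 2 = 0+0+0+0+1+0+0+0+0+0+0+0+0+0+0+0+0+0+0+0+0+0+0+0+0+0 mod 2 = 1
  c[9] = d·G[:,9] = (00111110011110001011100010)·(00000100000000000000000000) mod 2 = 0+0+0+0+0+1+0+0+0+0+0+0+0+0+0+0+0+0+0+0+0+0+0+0+0+0 mod 2 = 1
  c[10] = d·G[:,10] = (00111110011110001011100010)·(00000010000000000000000000) mod 2 = 0+0+0+0+0+0+1+0+0+0+0+0+0+0+0+0+0+0+0+0+0+0+0+0+0+0 mod 2 = 1
  c[11] = d·G[:,11] = (00111110011110001011100010)·(00000001000000000000000000) mod 2 = 0+0+0+0+0+0+0+0+0+0+0+0+0+0+0+0+0+0+0+0+0+0+0+0+0+0 mod 2 = 0
  c[12] = d·G[:,12] = (00111110011110001011100010)·(00000000100000000000000000) mod 2 = 0+0+0+0+0+0+0+0+0+0+0+0+0+0+0+0+0+0+0+0+0+0+0+0+0+0 mod 2 = 0
  c[13] = d·G[:,13] = (00111110011110001011100010)·(00000000010000000000000000) mod 2 = 0+0+0+0+0+0+0+0+0+1+0+0+0+0+0+0+0+0+0+0+0+0+0+0+0+0 mod 2 = 1
  c[14] = d·G[:,14] = (00111110011110001011100010)·(00000000001000000000000000) mod 2 = 0+0+0+0+0+0+0+0+0+0+1+0+0+0+0+0+0+0+0+0+0+0+0+0+0+0 mod 2 = 1
  c[15] = d·G[:,15] = (00111110011110001011100010)·(00000000000111111111111111) mod 2 = 0+0+0+0+0+0+0+0+0+0+0+1+1+0+0+0+1+0+1+1+1+0+0+0+1+0 mod 2 = 1
  c[16] = d·G[:,16] = (00111110011110001011100010)·(00000000000100000000000000) mod 2 = 0+0+0+0+0+0+0+0+0+0+0+1+0+0+0+0+0+0+0+0+0+0+0+0+0+0 mod 2 = 1
  c[17] = d·G[:,17] = (00111110011110001011100010)·(00000000000010000000000000) mod 2 = 0+0+0+0+0+0+0+0+0+0+0+0+1+0+0+0+0+0+0+0+0+0+0+0+0+0 mod 2 = 1
  c[18] = d·G[:,18] = (00111110011110001011100010)·(00000000000001000000000000) mod 2 = 0+0+0+0+0+0+0+0+0+0+0+0+0+0+0+0+0+0+0+0+0+0+0+0+0+0 mod 2 = 0
  c[19] = d·G[:,19] = (00111110011110001011100010)·(00000000000000100000000000) mod 2 = 0+0+0+0+0+0+0+0+0+0+0+0+0+0+0+0+0+0+0+0+0+0+0+0+0+0 mod 2 = 0
  c[20] = d·G[:,20] = (00111110011110001011100010)·(00000000000000010000000000) mod 2 = 0+0+0+0+0+0+0+0+0+0+0+0+0+0+0+0+0+0+0+0+0+0+0+0+0+0 mod 2 = 0
  c[21] = d·G[:,21] = (00111110011110001011100010)·(00000000000000001000000000) mod 2 = 0+0+0+0+0+0+0+0+0+0+0+0+0+0+0+0+1+0+0+0+0+0+0+0+0+0 mod 2 = 1
  c[22] = d·G[:,22] = (00111110011110001011100010)·(00000000000000000100000000) mod 2 = 0+0+0+0+0+0+0+0+0+0+0+0+0+0+0+0+0+0+0+0+0+0+0+0+0+0 mod 2 = 0
  c[23] = d·G[:,23] = (00111110011110001011100010)·(00000000000000000010000000) mod 2 = 0+0+0+0+0+0+0+0+0+0+0+0+0+0+0+0+0+0+1+0+0+0+0+0+0+0 mod 2 = 1
  c[24] = d·G[:,24] = (00111110011110001011100010)·(00000000000000000001000000) mod 2 = 0+0+0+0+0+0+0+0+0+0+0+0+0+0+0+0+0+0+0+1+0+0+0+0+0+0 mod 2 = 1
  c[25] = d·G[:,25] = (00111110011110001011100010)·(00000000000000000000100000) mod 2 = 0+0+0+0+0+0+0+0+0+0+0+0+0+0+0+0+0+0+0+0+1+0+0+0+0+0 mod 2 = 1
  c[26] = d·G[:,26] = (00111110011110001011100010)·(00000000000000000000010000) mod 2 = 0+0+0+0+0+0+0+0+0+0+0+0+0+0+0+0+0+0+0+0+0+0+0+0+0+0 mod 2 = 0
  c[27] = d·G[:,27] = (00111110011110001011100010)·(00000000000000000000001000) mod 2 = 0+0+0+0+0+0+0+0+0+0+0+0+0+0+0+0+0+0+0+0+0+0+0+0+0+0 mod 2 = 0
  c[28] = d·G[:,28] = (00111110011110001011100010)·(00000000000000000000000100) mod 2 = 0+0+0+0+0+0+0+0+0+0+0+0+0+0+0+0+0+0+0+0+0+0+0+0+0+0 mod 2 = 0
  c[29] = d·G[:,29] = (00111110011110001011100010)·(00000000000000000000000010) mod 2 = 0+0+0+0+0+0+0+0+0+0+0+0+0+0+0+0+0+0+0+0+0+0+0+0+1+0 mod 2 = 1
  c[30] = d·G[:,30] = (00111110011110001011100010)·(00000000000000000000000001) mod 2 = 0+0+0+0+0+0+0+0+0+0+0+0+0+0+0+0+0+0+0+0+0+0+0+0+0+0 mod 2 = 0
Codeword = 0000011111100111110001011100010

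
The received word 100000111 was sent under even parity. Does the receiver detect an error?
Sum of received bits: 1+0+0+0+0+0+1+1+1 = 4; 4 mod 2 = 0. Result is 0 → no error detected.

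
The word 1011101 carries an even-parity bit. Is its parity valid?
Sum of all bits: 1+0+1+1+1+0+1 = 5; 5 mod 2 = 1. Result is 1 → parity error detected.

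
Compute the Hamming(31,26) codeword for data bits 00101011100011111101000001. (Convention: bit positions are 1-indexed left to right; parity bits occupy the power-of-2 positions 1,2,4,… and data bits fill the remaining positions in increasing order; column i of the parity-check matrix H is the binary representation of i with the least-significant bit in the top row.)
Codeword c = d · G (mod 2), d = 00101011100011111101000001:
  c[0] = d·G[:,0] = (00101011100011111101000001)·(11011010101101010101010101) mod 2 = 0+0+0+0+1+0+1+0+1+0+0+0+0+1+0+1+0+1+0+1+0+0+0+0+0+1 mod 2 = 0
  c[1] = d·G[:,1] = (00101011100011111101000001)·(10110110011011001100110011) mod 2 = 0+0+1+0+0+0+1+0+0+0+0+0+1+1+0+0+1+1+0+0+0+0+0+0+0+1 mod 2 = 1
  c[2] = d·G[:,2] = (00101011100011111101000001)·(10000000000000000000000000) mod 2 = 0+0+0+0+0+0+0+0+0+0+0+0+0+0+0+0+0+0+0+0+0+0+0+0+0+0 mod 2 = 0
  c[3] = d·G[:,3] = (00101011100011111101000001)·(01110001111000111100001111) mod 2 = 0+0+1+0+0+0+0+1+1+0+0+0+0+0+1+1+1+1+0+0+0+0+0+0+0+1 mod 2 = 0
  c[4] = d·G[:,4] = (00101011100011111101000001)·(01000000000000000000000000) mod 2 = 0+0+0+0+0+0+0+0+0+0+0+0+0+0+0+0+0+0+0+0+0+0+0+0+0+0 mod 2 = 0
  c[5] = d·G[:,5] = (00101011100011111101000001)·(00100000000000000000000000) mod 2 = 0+0+1+0+0+0+0+0+0+0+0+0+0+0+0+0+0+0+0+0+0+0+0+0+0+0 mod 2 = 1
  c[6] = d·G[:,6] = (00101011100011111101000001)·(00010000000000000000000000) mod 2 = 0+0+0+0+0+0+0+0+0+0+0+0+0+0+0+0+0+0+0+0+0+0+0+0+0+0 mod 2 = 0
  c[7] = d·G[:,7] = (00101011100011111101000001)·(00001111111000000011111111) mod 2 = 0+0+0+0+1+0+1+1+1+0+0+0+0+0+0+0+0+0+0+1+0+0+0+0+0+1 mod 2 = 0
  c[8] = d·G[:,8] = (00101011100011111101000001)·(00001000000000000000000000) mod 2 = 0+0+0+0+1+0+0+0+0+0+0+0+0+0+0+0+0+0+0+0+0+0+0+0+0+0 mod 2 = 1
  c[9] = d·G[:,9] = (00101011100011111101000001)·(00000100000000000000000000) mod 2 = 0+0+0+0+0+0+0+0+0+0+0+0+0+0+0+0+0+0+0+0+0+0+0+0+0+0 mod 2 = 0
  c[10] = d·G[:,10] = (00101011100011111101000001)·(00000010000000000000000000) mod 2 = 0+0+0+0+0+0+1+0+0+0+0+0+0+0+0+0+0+0+0+0+0+0+0+0+0+0 mod 2 = 1
  c[11] = d·G[:,11] = (00101011100011111101000001)·(00000001000000000000000000) mod 2 = 0+0+0+0+0+0+0+1+0+0+0+0+0+0+0+0+0+0+0+0+0+0+0+0+0+0 mod 2 = 1
  c[12] = d·G[:,12] = (00101011100011111101000001)·(00000000100000000000000000) mod 2 = 0+0+0+0+0+0+0+0+1+0+0+0+0+0+0+0+0+0+0+0+0+0+0+0+0+0 mod 2 = 1
  c[13] = d·G[:,13] = (00101011100011111101000001)·(00000000010000000000000000) mod 2 = 0+0+0+0+0+0+0+0+0+0+0+0+0+0+0+0+0+0+0+0+0+0+0+0+0+0 mod 2 = 0
  c[14] = d·G[:,14] = (00101011100011111101000001)·(00000000001000000000000000) mod 2 = 0+0+0+0+0+0+0+0+0+0+0+0+0+0+0+0+0+0+0+0+0+0+0+0+0+0 mod 2 = 0
  c[15] = d·G[:,15] = (00101011100011111101000001)·(00000000000111111111111111) mod 2 = 0+0+0+0+0+0+0+0+0+0+0+0+1+1+1+1+1+1+0+1+0+0+0+0+0+1 mod 2 = 0
  c[16] = d·G[:,16] = (00101011100011111101000001)·(00000000000100000000000000) mod 2 = 0+0+0+0+0+0+0+0+0+0+0+0+0+0+0+0+0+0+0+0+0+0+0+0+0+0 mod 2 = 0
  c[17] = d·G[:,17] = (00101011100011111101000001)·(00000000000010000000000000) mod 2 = 0+0+0+0+0+0+0+0+0+0+0+0+1+0+0+0+0+0+0+0+0+0+0+0+0+0 mod 2 = 1
  c[18] = d·G[:,18] = (00101011100011111101000001)·(00000000000001000000000000) mod 2 = 0+0+0+0+0+0+0+0+0+0+0+0+0+1+0+0+0+0+0+0+0+0+0+0+0+0 mod 2 = 1
  c[19] = d·G[:,19] = (00101011100011111101000001)·(00000000000000100000000000) mod 2 = 0+0+0+0+0+0+0+0+0+0+0+0+0+0+1+0+0+0+0+0+0+0+0+0+0+0 mod 2 = 1
  c[20] = d·G[:,20] = (00101011100011111101000001)·(00000000000000010000000000) mod 2 = 0+0+0+0+0+0+0+0+0+0+0+0+0+0+0+1+0+0+0+0+0+0+0+0+0+0 mod 2 = 1
  c[21] = d·G[:,21] = (00101011100011111101000001)·(00000000000000001000000000) mod 2 = 0+0+0+0+0+0+0+0+0+0+0+0+0+0+0+0+1+0+0+0+0+0+0+0+0+0 mod 2 = 1
  c[22] = d·G[:,22] = (00101011100011111101000001)·(00000000000000000100000000) mod 2 = 0+0+0+0+0+0+0+0+0+0+0+0+0+0+0+0+0+1+0+0+0+0+0+0+0+0 mod 2 = 1
  c[23] = d·G[:,23] = (00101011100011111101000001)·(00000000000000000010000000) mod 2 = 0+0+0+0+0+0+0+0+0+0+0+0+0+0+0+0+0+0+0+0+0+0+0+0+0+0 mod 2 = 0
  c[24] = d·G[:,24] = (00101011100011111101000001)·(00000000000000000001000000) mod 2 = 0+0+0+0+0+0+0+0+0+0+0+0+0+0+0+0+0+0+0+1+0+0+0+0+0+0 mod 2 = 1
  c[25] = d·G[:,25] = (00101011100011111101000001)·(00000000000000000000100000) mod 2 = 0+0+0+0+0+0+0+0+0+0+0+0+0+0+0+0+0+0+0+0+0+0+0+0+0+0 mod 2 = 0
  c[26] = d·G[:,26] = (00101011100011111101000001)·(00000000000000000000010000) mod 2 = 0+0+0+0+0+0+0+0+0+0+0+0+0+0+0+0+0+0+0+0+0+0+0+0+0+0 mod 2 = 0
  c[27] = d·G[:,27] = (00101011100011111101000001)·(00000000000000000000001000) mod 2 = 0+0+0+0+0+0+0+0+0+0+0+0+0+0+0+0+0+0+0+0+0+0+0+0+0+0 mod 2 = 0
  c[28] = d·G[:,28] = (00101011100011111101000001)·(00000000000000000000000100) mod 2 = 0+0+0+0+0+0+0+0+0+0+0+0+0+0+0+0+0+0+0+0+0+0+0+0+0+0 mod 2 = 0
  c[29] = d·G[:,29] = (00101011100011111101000001)·(00000000000000000000000010) mod 2 = 0+0+0+0+0+0+0+0+0+0+0+0+0+0+0+0+0+0+0+0+0+0+0+0+0+0 mod 2 = 0
  c[30] = d·G[:,30] = (00101011100011111101000001)·(00000000000000000000000001) mod 2 = 0+0+0+0+0+0+0+0+0+0+0+0+0+0+0+0+0+0+0+0+0+0+0+0+0+1 mod 2 = 1
Codeword = 0100010010111000011111101000001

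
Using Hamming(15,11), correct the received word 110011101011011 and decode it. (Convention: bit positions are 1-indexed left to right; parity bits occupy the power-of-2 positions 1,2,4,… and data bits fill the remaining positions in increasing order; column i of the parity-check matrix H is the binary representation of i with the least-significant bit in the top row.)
Syndrome s = H · r^T (mod 2), r = 110011101011011:
  s[0] = (101010101010101)·(110011101011011) mod 2 = 1+0+0+0+1+0+1+0+1+0+1+0+0+0+1 mod 2 = 0
  s[1] = (011001100110011)·(110011101011011) mod 2 = 0+1+0+0+0+1+1+0+0+0+1+0+0+1+1 mod 2 = 0
  s[2] = (000111100001111)·(110011101011011) mod 2 = 0+0+0+0+1+1+1+0+0+0+0+1+0+1+1 mod 2 = 0
  s[3] = (000000011111111)·(110011101011011) mod 2 = 0+0+0+0+0+0+0+0+1+0+1+1+0+1+1 mod 2 = 1
Syndrome = 0001
Column 8 of H equals this syndrome → error at bit 8 (1-indexed).
Flip bit 8: 110011101011011 → 110011111011011
Extract data bits at positions {3,5,6,7,9,10,11,12,13,14,15}: 01111011011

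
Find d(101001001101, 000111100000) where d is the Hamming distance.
XOR = 101110101101, count of 1s = 8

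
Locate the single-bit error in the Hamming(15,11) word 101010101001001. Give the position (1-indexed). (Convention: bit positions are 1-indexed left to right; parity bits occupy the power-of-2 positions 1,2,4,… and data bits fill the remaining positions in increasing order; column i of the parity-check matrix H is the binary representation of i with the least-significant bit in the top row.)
Syndrome s = H · r^T (mod 2), r = 101010101001001:
  s[0] = (101010101010101)·(101010101001001) mod 2 = 1+0+1+0+1+0+1+0+1+0+0+0+0+0+1 mod 2 = 0
  s[1] = (011001100110011)·(101010101001001) mod 2 = 0+0+1+0+0+0+1+0+0+0+0+0+0+0+1 mod 2 = 1
  s[2] = (000111100001111)·(101010101001001) mod 2 = 0+0+0+0+1+0+1+0+0+0+0+1+0+0+1 mod 2 = 0
  s[3] = (000000011111111)·(101010101001001) mod 2 = 0+0+0+0+0+0+0+0+1+0+0+1+0+0+1 mod 2 = 1
Syndrome = 0101
Column i of H is the binary representation of i, so the syndrome is the binary index of the flipped bit.
Read s = 0101 with s[0] as LSB: 0·2^0 + 1·2^1 + 0·2^2 + 1·2^3 = 10.
Error is at bit position 10.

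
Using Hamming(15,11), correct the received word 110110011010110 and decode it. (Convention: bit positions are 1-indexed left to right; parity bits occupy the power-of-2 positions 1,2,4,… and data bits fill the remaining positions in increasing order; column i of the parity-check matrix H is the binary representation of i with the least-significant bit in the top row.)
Syndrome s = H · r^T (mod 2), r = 110110011010110:
  s[0] = (101010101010101)·(110110011010110) mod 2 = 1+0+0+0+1+0+0+0+1+0+1+0+1+0+0 mod 2 = 1
  s[1] = (011001100110011)·(110110011010110) mod 2 = 0+1+0+0+0+0+0+0+0+0+1+0+0+1+0 mod 2 = 1
  s[2] = (000111100001111)·(110110011010110) mod 2 = 0+0+0+1+1+0+0+0+0+0+0+0+1+1+0 mod 2 = 0
  s[3] = (000000011111111)·(110110011010110) mod 2 = 0+0+0+0+0+0+0+1+1+0+1+0+1+1+0 mod 2 = 1
Syndrome = 1101
Column 11 of H equals this syndrome → error at bit 11 (1-indexed).
Flip bit 11: 110110011010110 → 110110011000110
Extract data bits at positions {3,5,6,7,9,10,11,12,13,14,15}: 01001000110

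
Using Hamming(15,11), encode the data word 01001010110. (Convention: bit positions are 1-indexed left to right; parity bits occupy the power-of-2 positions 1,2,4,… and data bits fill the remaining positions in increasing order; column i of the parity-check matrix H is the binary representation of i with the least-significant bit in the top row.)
Codeword c = d · G (mod 2), d = 01001010110:
  c[0] = d·G[:,0] = (01001010110)·(11011010101) mod 2 = 0+1+0+0+1+0+1+0+1+0+0 mod 2 = 0
  c[1] = d·G[:,1] = (01001010110)·(10110110011) mod 2 = 0+0+0+0+0+0+1+0+0+1+0 mod 2 = 0
  c[2] = d·G[:,2] = (01001010110)·(10000000000) mod 2 = 0+0+0+0+0+0+0+0+0+0+0 mod 2 = 0
  c[3] = d·G[:,3] = (01001010110)·(01110001111) mod 2 = 0+1+0+0+0+0+0+0+1+1+0 mod 2 = 1
  c[4] = d·G[:,4] = (01001010110)·(01000000000) mod 2 = 0+1+0+0+0+0+0+0+0+0+0 mod 2 = 1
  c[5] = d·G[:,5] = (01001010110)·(00100000000) mod 2 = 0+0+0+0+0+0+0+0+0+0+0 mod 2 = 0
  c[6] = d·G[:,6] = (01001010110)·(00010000000) mod 2 = 0+0+0+0+0+0+0+0+0+0+0 mod 2 = 0
  c[7] = d·G[:,7] = (01001010110)·(00001111111) mod 2 = 0+0+0+0+1+0+1+0+1+1+0 mod 2 = 0
  c[8] = d·G[:,8] = (01001010110)·(00001000000) mod 2 = 0+0+0+0+1+0+0+0+0+0+0 mod 2 = 1
  c[9] = d·G[:,9] = (01001010110)·(00000100000) mod 2 = 0+0+0+0+0+0+0+0+0+0+0 mod 2 = 0
  c[10] = d·G[:,10] = (01001010110)·(00000010000) mod 2 = 0+0+0+0+0+0+1+0+0+0+0 mod 2 = 1
  c[11] = d·G[:,11] = (01001010110)·(00000001000) mod 2 = 0+0+0+0+0+0+0+0+0+0+0 mod 2 = 0
  c[12] = d·G[:,12] = (01001010110)·(00000000100) mod 2 = 0+0+0+0+0+0+0+0+1+0+0 mod 2 = 1
  c[13] = d·G[:,13] = (01001010110)·(00000000010) mod 2 = 0+0+0+0+0+0+0+0+0+1+0 mod 2 = 1
  c[14] = d·G[:,14] = (01001010110)·(00000000001) mod 2 = 0+0+0+0+0+0+0+0+0+0+0 mod 2 = 0
Codeword = 000110001010110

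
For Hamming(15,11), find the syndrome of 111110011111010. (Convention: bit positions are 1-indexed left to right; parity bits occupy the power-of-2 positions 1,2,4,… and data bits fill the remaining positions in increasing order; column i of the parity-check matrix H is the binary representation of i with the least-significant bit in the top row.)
Syndrome s = H · r^T (mod 2), r = 111110011111010:
  s[0] = (101010101010101)·(111110011111010) mod 2 = 1+0+1+0+1+0+0+0+1+0+1+0+0+0+0 mod 2 = 1
  s[1] = (011001100110011)·(111110011111010) mod 2 = 0+1+1+0+0+0+0+0+0+1+1+0+0+1+0 mod 2 = 1
  s[2] = (000111100001111)·(111110011111010) mod 2 = 0+0+0+1+1+0+0+0+0+0+0+1+0+1+0 mod 2 = 0
  s[3] = (000000011111111)·(111110011111010) mod 2 = 0+0+0+0+0+0+0+1+1+1+1+1+0+1+0 mod 2 = 0
Syndrome = 1100
Non-zero syndrome: error at position 3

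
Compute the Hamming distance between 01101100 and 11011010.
XOR = 10110110, count of 1s = 5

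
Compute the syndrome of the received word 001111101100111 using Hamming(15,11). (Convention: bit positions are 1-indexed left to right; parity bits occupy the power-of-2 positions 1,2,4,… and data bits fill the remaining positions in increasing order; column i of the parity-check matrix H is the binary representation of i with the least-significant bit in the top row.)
Syndrome s = H · r^T (mod 2), r = 001111101100111:
  s[0] = (101010101010101)·(001111101100111) mod 2 = 0+0+1+0+1+0+1+0+1+0+0+0+1+0+1 mod 2 = 0
  s[1] = (011001100110011)·(001111101100111) mod 2 = 0+0+1+0+0+1+1+0+0+1+0+0+0+1+1 mod 2 = 0
  s[2] = (000111100001111)·(001111101100111) mod 2 = 0+0+0+1+1+1+1+0+0+0+0+0+1+1+1 mod 2 = 1
  s[3] = (000000011111111)·(001111101100111) mod 2 = 0+0+0+0+0+0+0+0+1+1+0+0+1+1+1 mod 2 = 1
Syndrome = 0011
Non-zero syndrome: error at position 12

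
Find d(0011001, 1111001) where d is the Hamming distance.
XOR = 1100000, count of 1s = 2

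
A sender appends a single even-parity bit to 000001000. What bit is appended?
Sum of data bits: 0+0+0+0+0+1+0+0+0 = 1.
1 mod 2 = 1, so parity bit = 1.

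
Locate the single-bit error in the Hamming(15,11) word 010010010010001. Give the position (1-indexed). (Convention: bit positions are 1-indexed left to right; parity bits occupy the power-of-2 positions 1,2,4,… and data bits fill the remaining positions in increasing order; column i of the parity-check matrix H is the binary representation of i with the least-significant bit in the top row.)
Syndrome s = H · r^T (mod 2), r = 010010010010001:
  s[0] = (101010101010101)·(010010010010001) mod 2 = 0+0+0+0+1+0+0+0+0+0+1+0+0+0+1 mod 2 = 1
  s[1] = (011001100110011)·(010010010010001) mod 2 = 0+1+0+0+0+0+0+0+0+0+1+0+0+0+1 mod 2 = 1
  s[2] = (000111100001111)·(010010010010001) mod 2 = 0+0+0+0+1+0+0+0+0+0+0+0+0+0+1 mod 2 = 0
  s[3] = (000000011111111)·(010010010010001) mod 2 = 0+0+0+0+0+0+0+1+0+0+1+0+0+0+1 mod 2 = 1
Syndrome = 1101
Column i of H is the binary representation of i, so the syndrome is the binary index of the flipped bit.
Read s = 1101 with s[0] as LSB: 1·2^0 + 1·2^1 + 0·2^2 + 1·2^3 = 11.
Error is at bit position 11.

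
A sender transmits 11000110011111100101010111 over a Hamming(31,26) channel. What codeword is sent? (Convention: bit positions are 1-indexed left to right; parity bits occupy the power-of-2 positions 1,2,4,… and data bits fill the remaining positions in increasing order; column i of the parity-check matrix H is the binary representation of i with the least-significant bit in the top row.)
Codeword c = d · G (mod 2), d = 11000110011111100101010111:
  c[0] = d·G[:,0] = (11000110011111100101010111)·(11011010101101010101010101) mod 2 = 1+1+0+0+0+0+1+0+0+0+1+1+0+1+0+0+0+1+0+1+0+1+0+1+0+1 mod 2 = 1
  c[1] = d·G[:,1] = (11000110011111100101010111)·(10110110011011001100110011) mod 2 = 1+0+0+0+0+1+1+0+0+1+1+0+1+1+0+0+0+1+0+0+0+1+0+0+1+1 mod 2 = 1
  c[2] = d·G[:,2] = (11000110011111100101010111)·(10000000000000000000000000) mod 2 = 1+0+0+0+0+0+0+0+0+0+0+0+0+0+0+0+0+0+0+0+0+0+0+0+0+0 mod 2 = 1
  c[3] = d·G[:,3] = (11000110011111100101010111)·(01110001111000111100001111) mod 2 = 0+1+0+0+0+0+0+0+0+1+1+0+0+0+1+0+0+1+0+0+0+0+0+1+1+1 mod 2 = 0
  c[4] = d·G[:,4] = (11000110011111100101010111)·(01000000000000000000000000) mod 2 = 0+1+0+0+0+0+0+0+0+0+0+0+0+0+0+0+0+0+0+0+0+0+0+0+0+0 mod 2 = 1
  c[5] = d·G[:,5] = (11000110011111100101010111)·(00100000000000000000000000) mod 2 = 0+0+0+0+0+0+0+0+0+0+0+0+0+0+0+0+0+0+0+0+0+0+0+0+0+0 mod 2 = 0
  c[6] = d·G[:,6] = (11000110011111100101010111)·(00010000000000000000000000) mod 2 = 0+0+0+0+0+0+0+0+0+0+0+0+0+0+0+0+0+0+0+0+0+0+0+0+0+0 mod 2 = 0
  c[7] = d·G[:,7] = (11000110011111100101010111)·(00001111111000000011111111) mod 2 = 0+0+0+0+0+1+1+0+0+1+1+0+0+0+0+0+0+0+0+1+0+1+0+1+1+1 mod 2 = 1
  c[8] = d·G[:,8] = (11000110011111100101010111)·(00001000000000000000000000) mod 2 = 0+0+0+0+0+0+0+0+0+0+0+0+0+0+0+0+0+0+0+0+0+0+0+0+0+0 mod 2 = 0
  c[9] = d·G[:,9] = (11000110011111100101010111)·(00000100000000000000000000) mod 2 = 0+0+0+0+0+1+0+0+0+0+0+0+0+0+0+0+0+0+0+0+0+0+0+0+0+0 mod 2 = 1
  c[10] = d·G[:,10] = (11000110011111100101010111)·(00000010000000000000000000) mod 2 = 0+0+0+0+0+0+1+0+0+0+0+0+0+0+0+0+0+0+0+0+0+0+0+0+0+0 mod 2 = 1
  c[11] = d·G[:,11] = (11000110011111100101010111)·(00000001000000000000000000) mod 2 = 0+0+0+0+0+0+0+0+0+0+0+0+0+0+0+0+0+0+0+0+0+0+0+0+0+0 mod 2 = 0
  c[12] = d·G[:,12] = (11000110011111100101010111)·(00000000100000000000000000) mod 2 = 0+0+0+0+0+0+0+0+0+0+0+0+0+0+0+0+0+0+0+0+0+0+0+0+0+0 mod 2 = 0
  c[13] = d·G[:,13] = (11000110011111100101010111)·(00000000010000000000000000) mod 2 = 0+0+0+0+0+0+0+0+0+1+0+0+0+0+0+0+0+0+0+0+0+0+0+0+0+0 mod 2 = 1
  c[14] = d·G[:,14] = (11000110011111100101010111)·(00000000001000000000000000) mod 2 = 0+0+0+0+0+0+0+0+0+0+1+0+0+0+0+0+0+0+0+0+0+0+0+0+0+0 mod 2 = 1
  c[15] = d·G[:,15] = (11000110011111100101010111)·(00000000000111111111111111) mod 2 = 0+0+0+0+0+0+0+0+0+0+0+1+1+1+1+0+0+1+0+1+0+1+0+1+1+1 mod 2 = 0
  c[16] = d·G[:,16] = (11000110011111100101010111)·(00000000000100000000000000) mod 2 = 0+0+0+0+0+0+0+0+0+0+0+1+0+0+0+0+0+0+0+0+0+0+0+0+0+0 mod 2 = 1
  c[17] = d·G[:,17] = (11000110011111100101010111)·(00000000000010000000000000) mod 2 = 0+0+0+0+0+0+0+0+0+0+0+0+1+0+0+0+0+0+0+0+0+0+0+0+0+0 mod 2 = 1
  c[18] = d·G[:,18] = (11000110011111100101010111)·(00000000000001000000000000) mod 2 = 0+0+0+0+0+0+0+0+0+0+0+0+0+1+0+0+0+0+0+0+0+0+0+0+0+0 mod 2 = 1
  c[19] = d·G[:,19] = (11000110011111100101010111)·(00000000000000100000000000) mod 2 = 0+0+0+0+0+0+0+0+0+0+0+0+0+0+1+0+0+0+0+0+0+0+0+0+0+0 mod 2 = 1
  c[20] = d·G[:,20] = (11000110011111100101010111)·(00000000000000010000000000) mod 2 = 0+0+0+0+0+0+0+0+0+0+0+0+0+0+0+0+0+0+0+0+0+0+0+0+0+0 mod 2 = 0
  c[21] = d·G[:,21] = (11000110011111100101010111)·(00000000000000001000000000) mod 2 = 0+0+0+0+0+0+0+0+0+0+0+0+0+0+0+0+0+0+0+0+0+0+0+0+0+0 mod 2 = 0
  c[22] = d·G[:,22] = (11000110011111100101010111)·(00000000000000000100000000) mod 2 = 0+0+0+0+0+0+0+0+0+0+0+0+0+0+0+0+0+1+0+0+0+0+0+0+0+0 mod 2 = 1
  c[23] = d·G[:,23] = (11000110011111100101010111)·(00000000000000000010000000) mod 2 = 0+0+0+0+0+0+0+0+0+0+0+0+0+0+0+0+0+0+0+0+0+0+0+0+0+0 mod 2 = 0
  c[24] = d·G[:,24] = (11000110011111100101010111)·(00000000000000000001000000) mod 2 = 0+0+0+0+0+0+0+0+0+0+0+0+0+0+0+0+0+0+0+1+0+0+0+0+0+0 mod 2 = 1
  c[25] = d·G[:,25] = (11000110011111100101010111)·(00000000000000000000100000) mod 2 = 0+0+0+0+0+0+0+0+0+0+0+0+0+0+0+0+0+0+0+0+0+0+0+0+0+0 mod 2 = 0
  c[26] = d·G[:,26] = (11000110011111100101010111)·(00000000000000000000010000) mod 2 = 0+0+0+0+0+0+0+0+0+0+0+0+0+0+0+0+0+0+0+0+0+1+0+0+0+0 mod 2 = 1
  c[27] = d·G[:,27] = (11000110011111100101010111)·(00000000000000000000001000) mod 2 = 0+0+0+0+0+0+0+0+0+0+0+0+0+0+0+0+0+0+0+0+0+0+0+0+0+0 mod 2 = 0
  c[28] = d·G[:,28] = (11000110011111100101010111)·(00000000000000000000000100) mod 2 = 0+0+0+0+0+0+0+0+0+0+0+0+0+0+0+0+0+0+0+0+0+0+0+1+0+0 mod 2 = 1
  c[29] = d·G[:,29] = (11000110011111100101010111)·(00000000000000000000000010) mod 2 = 0+0+0+0+0+0+0+0+0+0+0+0+0+0+0+0+0+0+0+0+0+0+0+0+1+0 mod 2 = 1
  c[30] = d·G[:,30] = (11000110011111100101010111)·(00000000000000000000000001) mod 2 = 0+0+0+0+0+0+0+0+0+0+0+0+0+0+0+0+0+0+0+0+0+0+0+0+0+1 mod 2 = 1
Codeword = 1110100101100110111100101010111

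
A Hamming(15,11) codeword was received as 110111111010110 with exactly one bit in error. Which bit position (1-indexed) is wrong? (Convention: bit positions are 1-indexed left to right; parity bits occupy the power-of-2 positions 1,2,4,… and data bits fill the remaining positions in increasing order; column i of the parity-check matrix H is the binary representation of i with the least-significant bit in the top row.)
Syndrome s = H · r^T (mod 2), r = 110111111010110:
  s[0] = (101010101010101)·(110111111010110) mod 2 = 1+0+0+0+1+0+1+0+1+0+1+0+1+0+0 mod 2 = 0
  s[1] = (011001100110011)·(110111111010110) mod 2 = 0+1+0+0+0+1+1+0+0+0+1+0+0+1+0 mod 2 = 1
  s[2] = (000111100001111)·(110111111010110) mod 2 = 0+0+0+1+1+1+1+0+0+0+0+0+1+1+0 mod 2 = 0
  s[3] = (000000011111111)·(110111111010110) mod 2 = 0+0+0+0+0+0+0+1+1+0+1+0+1+1+0 mod 2 = 1
Syndrome = 0101
Column i of H is the binary representation of i, so the syndrome is the binary index of the flipped bit.
Read s = 0101 with s[0] as LSB: 0·2^0 + 1·2^1 + 0·2^2 + 1·2^3 = 10.
Error is at bit position 10.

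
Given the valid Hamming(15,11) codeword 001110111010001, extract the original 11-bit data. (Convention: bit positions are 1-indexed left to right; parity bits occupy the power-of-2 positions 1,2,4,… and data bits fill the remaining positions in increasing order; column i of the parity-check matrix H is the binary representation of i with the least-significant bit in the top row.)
Parity bits occupy power-of-2 positions; data bits are at positions {3,5,6,7,9,10,11,12,13,14,15} (1-indexed).
Extract: c[3]=1 c[5]=1 c[6]=0 c[7]=1 c[9]=1 c[10]=0 c[11]=1 c[12]=0 c[13]=0 c[14]=0 c[15]=1
Data = 11011010001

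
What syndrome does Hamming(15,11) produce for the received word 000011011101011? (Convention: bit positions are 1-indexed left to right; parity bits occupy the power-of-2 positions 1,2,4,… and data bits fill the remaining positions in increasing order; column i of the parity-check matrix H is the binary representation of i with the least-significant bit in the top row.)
Syndrome s = H · r^T (mod 2), r = 000011011101011:
  s[0] = (101010101010101)·(000011011101011) mod 2 = 0+0+0+0+1+0+0+0+1+0+0+0+0+0+1 mod 2 = 1
  s[1] = (011001100110011)·(000011011101011) mod 2 = 0+0+0+0+0+1+0+0+0+1+0+0+0+1+1 mod 2 = 0
  s[2] = (000111100001111)·(000011011101011) mod 2 = 0+0+0+0+1+1+0+0+0+0+0+1+0+1+1 mod 2 = 1
  s[3] = (000000011111111)·(000011011101011) mod 2 = 0+0+0+0+0+0+0+1+1+1+0+1+0+1+1 mod 2 = 0
Syndrome = 1010
Non-zero syndrome: error at position 5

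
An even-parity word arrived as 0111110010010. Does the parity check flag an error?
Sum of received bits: 0+1+1+1+1+1+0+0+1+0+0+1+0 = 7; 7 mod 2 = 1. Result is 1 ≠ 0 → error detected.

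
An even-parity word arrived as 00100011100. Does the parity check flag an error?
Sum of received bits: 0+0+1+0+0+0+1+1+1+0+0 = 4; 4 mod 2 = 0. Result is 0 → no error detected.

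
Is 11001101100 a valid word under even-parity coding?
Sum of all bits: 1+1+0+0+1+1+0+1+1+0+0 = 6; 6 mod 2 = 0. Result is 0 → valid parity.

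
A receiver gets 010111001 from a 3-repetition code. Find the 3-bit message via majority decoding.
Split into 3-bit blocks and majority-vote each:
  block 1 = 010: 1 ones, 2 zeros → 0
  block 2 = 111: 3 ones, 0 zeros → 1
  block 3 = 001: 1 ones, 2 zeros → 0
Decoded = 010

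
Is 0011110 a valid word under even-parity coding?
Sum of all bits: 0+0+1+1+1+1+0 = 4; 4 mod 2 = 0. Result is 0 → valid parity.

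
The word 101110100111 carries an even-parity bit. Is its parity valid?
Sum of all bits: 1+0+1+1+1+0+1+0+0+1+1+1 = 8; 8 mod 2 = 0. Result is 0 → valid parity.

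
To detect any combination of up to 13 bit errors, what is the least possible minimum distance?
Detecting e errors requires d_min ≥ e + 1 = 13 + 1 = 14.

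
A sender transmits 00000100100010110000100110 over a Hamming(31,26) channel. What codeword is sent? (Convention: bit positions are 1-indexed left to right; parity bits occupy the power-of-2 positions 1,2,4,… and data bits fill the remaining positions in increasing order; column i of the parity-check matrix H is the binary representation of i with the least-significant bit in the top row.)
Codeword c = d · G (mod 2), d = 00000100100010110000100110:
  c[0] = d·G[:,0] = (00000100100010110000100110)·(11011010101101010101010101) mod 2 = 0+0+0+0+0+0+0+0+1+0+0+0+0+0+0+1+0+0+0+0+0+0+0+1+0+0 mod 2 = 1
  c[1] = d·G[:,1] = (00000100100010110000100110)·(10110110011011001100110011) mod 2 = 0+0+0+0+0+1+0+0+0+0+0+0+1+0+0+0+0+0+0+0+1+0+0+0+1+0 mod 2 = 0
  c[2] = d·G[:,2] = (00000100100010110000100110)·(10000000000000000000000000) mod 2 = 0+0+0+0+0+0+0+0+0+0+0+0+0+0+0+0+0+0+0+0+0+0+0+0+0+0 mod 2 = 0
  c[3] = d·G[:,3] = (00000100100010110000100110)·(01110001111000111100001111) mod 2 = 0+0+0+0+0+0+0+0+1+0+0+0+0+0+1+1+0+0+0+0+0+0+0+1+1+0 mod 2 = 1
  c[4] = d·G[:,4] = (00000100100010110000100110)·(01000000000000000000000000) mod 2 = 0+0+0+0+0+0+0+0+0+0+0+0+0+0+0+0+0+0+0+0+0+0+0+0+0+0 mod 2 = 0
  c[5] = d·G[:,5] = (00000100100010110000100110)·(00100000000000000000000000) mod 2 = 0+0+0+0+0+0+0+0+0+0+0+0+0+0+0+0+0+0+0+0+0+0+0+0+0+0 mod 2 = 0
  c[6] = d·G[:,6] = (00000100100010110000100110)·(00010000000000000000000000) mod 2 = 0+0+0+0+0+0+0+0+0+0+0+0+0+0+0+0+0+0+0+0+0+0+0+0+0+0 mod 2 = 0
  c[7] = d·G[:,7] = (00000100100010110000100110)·(00001111111000000011111111) mod 2 = 0+0+0+0+0+1+0+0+1+0+0+0+0+0+0+0+0+0+0+0+1+0+0+1+1+0 mod 2 = 1
  c[8] = d·G[:,8] = (00000100100010110000100110)·(00001000000000000000000000) mod 2 = 0+0+0+0+0+0+0+0+0+0+0+0+0+0+0+0+0+0+0+0+0+0+0+0+0+0 mod 2 = 0
  c[9] = d·G[:,9] = (00000100100010110000100110)·(00000100000000000000000000) mod 2 = 0+0+0+0+0+1+0+0+0+0+0+0+0+0+0+0+0+0+0+0+0+0+0+0+0+0 mod 2 = 1
  c[10] = d·G[:,10] = (00000100100010110000100110)·(00000010000000000000000000) mod 2 = 0+0+0+0+0+0+0+0+0+0+0+0+0+0+0+0+0+0+0+0+0+0+0+0+0+0 mod 2 = 0
  c[11] = d·G[:,11] = (00000100100010110000100110)·(00000001000000000000000000) mod 2 = 0+0+0+0+0+0+0+0+0+0+0+0+0+0+0+0+0+0+0+0+0+0+0+0+0+0 mod 2 = 0
  c[12] = d·G[:,12] = (00000100100010110000100110)·(00000000100000000000000000) mod 2 = 0+0+0+0+0+0+0+0+1+0+0+0+0+0+0+0+0+0+0+0+0+0+0+0+0+0 mod 2 = 1
  c[13] = d·G[:,13] = (00000100100010110000100110)·(00000000010000000000000000) mod 2 = 0+0+0+0+0+0+0+0+0+0+0+0+0+0+0+0+0+0+0+0+0+0+0+0+0+0 mod 2 = 0
  c[14] = d·G[:,14] = (00000100100010110000100110)·(00000000001000000000000000) mod 2 = 0+0+0+0+0+0+0+0+0+0+0+0+0+0+0+0+0+0+0+0+0+0+0+0+0+0 mod 2 = 0
  c[15] = d·G[:,15] = (00000100100010110000100110)·(00000000000111111111111111) mod 2 = 0+0+0+0+0+0+0+0+0+0+0+0+1+0+1+1+0+0+0+0+1+0+0+1+1+0 mod 2 = 0
  c[16] = d·G[:,16] = (00000100100010110000100110)·(00000000000100000000000000) mod 2 = 0+0+0+0+0+0+0+0+0+0+0+0+0+0+0+0+0+0+0+0+0+0+0+0+0+0 mod 2 = 0
  c[17] = d·G[:,17] = (00000100100010110000100110)·(00000000000010000000000000) mod 2 = 0+0+0+0+0+0+0+0+0+0+0+0+1+0+0+0+0+0+0+0+0+0+0+0+0+0 mod 2 = 1
  c[18] = d·G[:,18] = (00000100100010110000100110)·(00000000000001000000000000) mod 2 = 0+0+0+0+0+0+0+0+0+0+0+0+0+0+0+0+0+0+0+0+0+0+0+0+0+0 mod 2 = 0
  c[19] = d·G[:,19] = (00000100100010110000100110)·(00000000000000100000000000) mod 2 = 0+0+0+0+0+0+0+0+0+0+0+0+0+0+1+0+0+0+0+0+0+0+0+0+0+0 mod 2 = 1
  c[20] = d·G[:,20] = (00000100100010110000100110)·(00000000000000010000000000) mod 2 = 0+0+0+0+0+0+0+0+0+0+0+0+0+0+0+1+0+0+0+0+0+0+0+0+0+0 mod 2 = 1
  c[21] = d·G[:,21] = (00000100100010110000100110)·(00000000000000001000000000) mod 2 = 0+0+0+0+0+0+0+0+0+0+0+0+0+0+0+0+0+0+0+0+0+0+0+0+0+0 mod 2 = 0
  c[22] = d·G[:,22] = (00000100100010110000100110)·(00000000000000000100000000) mod 2 = 0+0+0+0+0+0+0+0+0+0+0+0+0+0+0+0+0+0+0+0+0+0+0+0+0+0 mod 2 = 0
  c[23] = d·G[:,23] = (00000100100010110000100110)·(00000000000000000010000000) mod 2 = 0+0+0+0+0+0+0+0+0+0+0+0+0+0+0+0+0+0+0+0+0+0+0+0+0+0 mod 2 = 0
  c[24] = d·G[:,24] = (00000100100010110000100110)·(00000000000000000001000000) mod 2 = 0+0+0+0+0+0+0+0+0+0+0+0+0+0+0+0+0+0+0+0+0+0+0+0+0+0 mod 2 = 0
  c[25] = d·G[:,25] = (00000100100010110000100110)·(00000000000000000000100000) mod 2 = 0+0+0+0+0+0+0+0+0+0+0+0+0+0+0+0+0+0+0+0+1+0+0+0+0+0 mod 2 = 1
  c[26] = d·G[:,26] = (00000100100010110000100110)·(00000000000000000000010000) mod 2 = 0+0+0+0+0+0+0+0+0+0+0+0+0+0+0+0+0+0+0+0+0+0+0+0+0+0 mod 2 = 0
  c[27] = d·G[:,27] = (00000100100010110000100110)·(00000000000000000000001000) mod 2 = 0+0+0+0+0+0+0+0+0+0+0+0+0+0+0+0+0+0+0+0+0+0+0+0+0+0 mod 2 = 0
  c[28] = d·G[:,28] = (00000100100010110000100110)·(00000000000000000000000100) mod 2 = 0+0+0+0+0+0+0+0+0+0+0+0+0+0+0+0+0+0+0+0+0+0+0+1+0+0 mod 2 = 1
  c[29] = d·G[:,29] = (00000100100010110000100110)·(00000000000000000000000010) mod 2 = 0+0+0+0+0+0+0+0+0+0+0+0+0+0+0+0+0+0+0+0+0+0+0+0+1+0 mod 2 = 1
  c[30] = d·G[:,30] = (00000100100010110000100110)·(00000000000000000000000001) mod 2 = 0+0+0+0+0+0+0+0+0+0+0+0+0+0+0+0+0+0+0+0+0+0+0+0+0+0 mod 2 = 0
Codeword = 1001000101001000010110000100110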